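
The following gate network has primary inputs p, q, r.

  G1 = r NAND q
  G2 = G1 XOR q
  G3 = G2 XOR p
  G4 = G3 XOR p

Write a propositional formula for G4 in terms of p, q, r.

(((r NAND q) XOR q) XOR p) XOR p

G1 = r NAND q
G2 = G1 XOR q = (r NAND q) XOR q
G3 = G2 XOR p = ((r NAND q) XOR q) XOR p
G4 = G3 XOR p = (((r NAND q) XOR q) XOR p) XOR p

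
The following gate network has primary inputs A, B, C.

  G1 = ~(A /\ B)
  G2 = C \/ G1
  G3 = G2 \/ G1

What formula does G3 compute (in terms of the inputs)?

(C \/ (~(A /\ B))) \/ (~(A /\ B))

G1 = ~(A /\ B)
G2 = C \/ G1 = C \/ (~(A /\ B))
G3 = G2 \/ G1 = (C \/ (~(A /\ B))) \/ (~(A /\ B))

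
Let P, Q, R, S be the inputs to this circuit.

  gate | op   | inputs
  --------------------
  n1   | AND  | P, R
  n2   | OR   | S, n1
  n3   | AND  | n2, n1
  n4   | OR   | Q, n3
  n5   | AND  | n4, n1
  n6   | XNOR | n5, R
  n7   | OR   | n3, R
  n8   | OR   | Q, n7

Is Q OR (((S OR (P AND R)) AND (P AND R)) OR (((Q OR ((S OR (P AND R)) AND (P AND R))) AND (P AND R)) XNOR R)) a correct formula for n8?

n1 = P AND R
n2 = S OR n1 = S OR (P AND R)
n3 = n2 AND n1 = (S OR (P AND R)) AND (P AND R)
n7 = n3 OR R = ((S OR (P AND R)) AND (P AND R)) OR R
n8 = Q OR n7 = Q OR (((S OR (P AND R)) AND (P AND R)) OR R)
At P=0, Q=0, R=0, S=0: circuit gives 0, formula gives 1.

No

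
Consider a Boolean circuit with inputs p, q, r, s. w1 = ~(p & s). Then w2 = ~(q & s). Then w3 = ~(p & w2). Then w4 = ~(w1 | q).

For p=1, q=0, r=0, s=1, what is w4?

1

w1 = ~(1 & 1) = 0
w4 = ~(0 | 0) = 1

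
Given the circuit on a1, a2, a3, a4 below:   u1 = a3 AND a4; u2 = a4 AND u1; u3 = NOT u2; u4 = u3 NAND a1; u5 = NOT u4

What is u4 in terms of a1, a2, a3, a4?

u1 = a3 AND a4
u2 = a4 AND u1 = a4 AND (a3 AND a4)
u3 = NOT u2 = NOT (a4 AND (a3 AND a4))
u4 = u3 NAND a1 = NOT (a4 AND (a3 AND a4)) NAND a1

NOT (a4 AND (a3 AND a4)) NAND a1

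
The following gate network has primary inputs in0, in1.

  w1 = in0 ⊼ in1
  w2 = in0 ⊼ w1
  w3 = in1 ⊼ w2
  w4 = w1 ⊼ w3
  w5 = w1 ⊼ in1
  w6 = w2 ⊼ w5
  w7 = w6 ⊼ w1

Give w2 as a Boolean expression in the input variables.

w1 = in0 ⊼ in1
w2 = in0 ⊼ w1 = in0 ⊼ (in0 ⊼ in1)

in0 ⊼ (in0 ⊼ in1)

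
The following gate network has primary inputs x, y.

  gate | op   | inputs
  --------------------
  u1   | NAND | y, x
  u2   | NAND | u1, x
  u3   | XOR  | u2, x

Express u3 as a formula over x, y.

((y NAND x) NAND x) XOR x

u1 = y NAND x
u2 = u1 NAND x = (y NAND x) NAND x
u3 = u2 XOR x = ((y NAND x) NAND x) XOR x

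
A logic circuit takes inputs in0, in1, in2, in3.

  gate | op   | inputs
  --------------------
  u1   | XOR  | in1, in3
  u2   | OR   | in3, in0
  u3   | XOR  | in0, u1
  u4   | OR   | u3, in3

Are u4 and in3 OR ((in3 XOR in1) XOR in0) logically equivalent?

u1 = in1 XOR in3
u3 = in0 XOR u1 = in0 XOR (in1 XOR in3)
u4 = u3 OR in3 = (in0 XOR (in1 XOR in3)) OR in3
At in0=0, in1=0, in2=0, in3=0: circuit gives 0, formula gives 0.
At in0=0, in1=0, in2=0, in3=1: circuit gives 1, formula gives 1.
Agrees on all 16 inputs.

Yes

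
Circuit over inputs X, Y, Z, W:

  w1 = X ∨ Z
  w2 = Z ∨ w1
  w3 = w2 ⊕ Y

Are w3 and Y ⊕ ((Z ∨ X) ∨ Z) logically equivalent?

Yes

w1 = X ∨ Z
w2 = Z ∨ w1 = Z ∨ (X ∨ Z)
w3 = w2 ⊕ Y = (Z ∨ (X ∨ Z)) ⊕ Y
At X=0, Y=0, Z=0, W=0: circuit gives 0, formula gives 0.
At X=0, Y=0, Z=1, W=0: circuit gives 1, formula gives 1.
Agrees on all 16 inputs.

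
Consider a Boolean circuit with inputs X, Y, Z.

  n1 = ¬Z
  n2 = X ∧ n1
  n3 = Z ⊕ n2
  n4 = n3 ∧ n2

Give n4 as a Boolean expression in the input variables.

(Z ⊕ (X ∧ ¬Z)) ∧ (X ∧ ¬Z)

n1 = ¬Z
n2 = X ∧ n1 = X ∧ ¬Z
n3 = Z ⊕ n2 = Z ⊕ (X ∧ ¬Z)
n4 = n3 ∧ n2 = (Z ⊕ (X ∧ ¬Z)) ∧ (X ∧ ¬Z)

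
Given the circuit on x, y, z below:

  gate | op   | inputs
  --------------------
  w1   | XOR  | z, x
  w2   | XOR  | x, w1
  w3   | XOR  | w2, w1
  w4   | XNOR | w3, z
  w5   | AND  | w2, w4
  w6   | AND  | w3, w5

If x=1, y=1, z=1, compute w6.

1

w1 = 1 XOR 1 = 0
w2 = 1 XOR 0 = 1
w3 = 1 XOR 0 = 1
w4 = 1 XNOR 1 = 1
w5 = 1 AND 1 = 1
w6 = 1 AND 1 = 1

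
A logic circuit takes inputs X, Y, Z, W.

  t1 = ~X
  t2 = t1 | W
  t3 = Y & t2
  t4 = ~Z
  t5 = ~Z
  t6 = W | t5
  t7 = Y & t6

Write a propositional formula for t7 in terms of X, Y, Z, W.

Y & (W | ~Z)

t5 = ~Z
t6 = W | t5 = W | ~Z
t7 = Y & t6 = Y & (W | ~Z)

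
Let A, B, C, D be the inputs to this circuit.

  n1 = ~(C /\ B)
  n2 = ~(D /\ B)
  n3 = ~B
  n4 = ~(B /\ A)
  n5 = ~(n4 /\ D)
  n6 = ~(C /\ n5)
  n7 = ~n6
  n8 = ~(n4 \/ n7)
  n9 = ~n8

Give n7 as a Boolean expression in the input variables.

~(~(C /\ (~((~(B /\ A)) /\ D))))

n4 = ~(B /\ A)
n5 = ~(n4 /\ D) = ~((~(B /\ A)) /\ D)
n6 = ~(C /\ n5) = ~(C /\ (~((~(B /\ A)) /\ D)))
n7 = ~n6 = ~(~(C /\ (~((~(B /\ A)) /\ D))))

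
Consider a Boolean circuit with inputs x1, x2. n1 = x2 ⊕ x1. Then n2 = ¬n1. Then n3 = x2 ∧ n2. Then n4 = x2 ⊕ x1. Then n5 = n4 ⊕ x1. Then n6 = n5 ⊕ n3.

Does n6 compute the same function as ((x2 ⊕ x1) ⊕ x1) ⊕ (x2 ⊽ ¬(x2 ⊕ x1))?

No

n1 = x2 ⊕ x1
n2 = ¬n1 = ¬(x2 ⊕ x1)
n3 = x2 ∧ n2 = x2 ∧ ¬(x2 ⊕ x1)
n4 = x2 ⊕ x1
n5 = n4 ⊕ x1 = (x2 ⊕ x1) ⊕ x1
n6 = n5 ⊕ n3 = ((x2 ⊕ x1) ⊕ x1) ⊕ (x2 ∧ ¬(x2 ⊕ x1))
At x1=1, x2=0: circuit gives 0, formula gives 1.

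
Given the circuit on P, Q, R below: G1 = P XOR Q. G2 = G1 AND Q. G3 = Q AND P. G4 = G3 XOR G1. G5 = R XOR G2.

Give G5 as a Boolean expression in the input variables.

G1 = P XOR Q
G2 = G1 AND Q = (P XOR Q) AND Q
G5 = R XOR G2 = R XOR ((P XOR Q) AND Q)

R XOR ((P XOR Q) AND Q)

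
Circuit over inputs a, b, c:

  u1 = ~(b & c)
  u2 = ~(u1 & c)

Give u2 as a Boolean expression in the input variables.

~((~(b & c)) & c)

u1 = ~(b & c)
u2 = ~(u1 & c) = ~((~(b & c)) & c)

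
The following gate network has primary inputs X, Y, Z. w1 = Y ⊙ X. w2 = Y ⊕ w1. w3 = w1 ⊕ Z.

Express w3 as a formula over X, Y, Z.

w1 = Y ⊙ X
w3 = w1 ⊕ Z = (Y ⊙ X) ⊕ Z

(Y ⊙ X) ⊕ Z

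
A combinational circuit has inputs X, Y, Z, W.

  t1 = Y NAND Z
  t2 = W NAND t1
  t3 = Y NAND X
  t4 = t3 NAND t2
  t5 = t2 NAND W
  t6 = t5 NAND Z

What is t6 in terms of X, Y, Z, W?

((W NAND (Y NAND Z)) NAND W) NAND Z

t1 = Y NAND Z
t2 = W NAND t1 = W NAND (Y NAND Z)
t5 = t2 NAND W = (W NAND (Y NAND Z)) NAND W
t6 = t5 NAND Z = ((W NAND (Y NAND Z)) NAND W) NAND Z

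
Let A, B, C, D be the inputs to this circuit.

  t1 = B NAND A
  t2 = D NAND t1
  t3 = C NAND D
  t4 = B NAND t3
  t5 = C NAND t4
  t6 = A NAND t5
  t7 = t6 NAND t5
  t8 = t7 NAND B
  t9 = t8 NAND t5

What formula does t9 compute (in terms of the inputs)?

(((A NAND (C NAND (B NAND (C NAND D)))) NAND (C NAND (B NAND (C NAND D)))) NAND B) NAND (C NAND (B NAND (C NAND D)))

t3 = C NAND D
t4 = B NAND t3 = B NAND (C NAND D)
t5 = C NAND t4 = C NAND (B NAND (C NAND D))
t6 = A NAND t5 = A NAND (C NAND (B NAND (C NAND D)))
t7 = t6 NAND t5 = (A NAND (C NAND (B NAND (C NAND D)))) NAND (C NAND (B NAND (C NAND D)))
t8 = t7 NAND B = ((A NAND (C NAND (B NAND (C NAND D)))) NAND (C NAND (B NAND (C NAND D)))) NAND B
t9 = t8 NAND t5 = (((A NAND (C NAND (B NAND (C NAND D)))) NAND (C NAND (B NAND (C NAND D)))) NAND B) NAND (C NAND (B NAND (C NAND D)))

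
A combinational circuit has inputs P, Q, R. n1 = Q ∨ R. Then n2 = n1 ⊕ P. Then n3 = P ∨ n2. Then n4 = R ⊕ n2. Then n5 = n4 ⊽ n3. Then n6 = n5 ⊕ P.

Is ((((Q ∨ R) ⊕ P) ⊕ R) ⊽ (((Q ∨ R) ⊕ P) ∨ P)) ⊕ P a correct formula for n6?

Yes

n1 = Q ∨ R
n2 = n1 ⊕ P = (Q ∨ R) ⊕ P
n3 = P ∨ n2 = P ∨ ((Q ∨ R) ⊕ P)
n4 = R ⊕ n2 = R ⊕ ((Q ∨ R) ⊕ P)
n5 = n4 ⊽ n3 = (R ⊕ ((Q ∨ R) ⊕ P)) ⊽ (P ∨ ((Q ∨ R) ⊕ P))
n6 = n5 ⊕ P = ((R ⊕ ((Q ∨ R) ⊕ P)) ⊽ (P ∨ ((Q ∨ R) ⊕ P))) ⊕ P
At P=0, Q=0, R=1: circuit gives 0, formula gives 0.
At P=0, Q=0, R=0: circuit gives 1, formula gives 1.
Agrees on all 8 inputs.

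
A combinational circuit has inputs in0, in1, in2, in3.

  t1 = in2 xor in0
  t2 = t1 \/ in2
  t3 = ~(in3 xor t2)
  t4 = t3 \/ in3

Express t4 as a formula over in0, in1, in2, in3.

(~(in3 xor ((in2 xor in0) \/ in2))) \/ in3

t1 = in2 xor in0
t2 = t1 \/ in2 = (in2 xor in0) \/ in2
t3 = ~(in3 xor t2) = ~(in3 xor ((in2 xor in0) \/ in2))
t4 = t3 \/ in3 = (~(in3 xor ((in2 xor in0) \/ in2))) \/ in3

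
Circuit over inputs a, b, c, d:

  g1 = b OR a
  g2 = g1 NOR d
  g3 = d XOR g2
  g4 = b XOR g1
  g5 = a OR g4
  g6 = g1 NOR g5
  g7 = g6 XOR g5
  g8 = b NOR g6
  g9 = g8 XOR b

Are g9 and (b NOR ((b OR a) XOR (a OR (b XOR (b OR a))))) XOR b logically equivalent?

g1 = b OR a
g4 = b XOR g1 = b XOR (b OR a)
g5 = a OR g4 = a OR (b XOR (b OR a))
g6 = g1 NOR g5 = (b OR a) NOR (a OR (b XOR (b OR a)))
g8 = b NOR g6 = b NOR ((b OR a) NOR (a OR (b XOR (b OR a))))
g9 = g8 XOR b = (b NOR ((b OR a) NOR (a OR (b XOR (b OR a))))) XOR b
At a=0, b=0, c=0, d=0: circuit gives 0, formula gives 1.

No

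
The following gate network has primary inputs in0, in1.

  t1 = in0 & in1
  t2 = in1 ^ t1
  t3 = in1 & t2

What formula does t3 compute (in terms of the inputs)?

t1 = in0 & in1
t2 = in1 ^ t1 = in1 ^ (in0 & in1)
t3 = in1 & t2 = in1 & (in1 ^ (in0 & in1))

in1 & (in1 ^ (in0 & in1))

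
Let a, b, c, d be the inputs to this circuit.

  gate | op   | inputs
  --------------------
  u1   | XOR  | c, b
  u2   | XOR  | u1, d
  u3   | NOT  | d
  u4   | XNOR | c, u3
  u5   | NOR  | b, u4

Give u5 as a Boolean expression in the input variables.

u3 = NOT d
u4 = c XNOR u3 = c XNOR NOT d
u5 = b NOR u4 = b NOR (c XNOR NOT d)

b NOR (c XNOR NOT d)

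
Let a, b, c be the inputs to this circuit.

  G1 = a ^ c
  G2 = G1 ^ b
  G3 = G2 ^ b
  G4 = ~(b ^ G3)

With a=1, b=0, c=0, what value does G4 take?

0

G1 = 1 ^ 0 = 1
G2 = 1 ^ 0 = 1
G3 = 1 ^ 0 = 1
G4 = ~(0 ^ 1) = 0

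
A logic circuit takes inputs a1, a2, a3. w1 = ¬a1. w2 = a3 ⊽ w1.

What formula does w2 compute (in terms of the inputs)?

a3 ⊽ ¬a1

w1 = ¬a1
w2 = a3 ⊽ w1 = a3 ⊽ ¬a1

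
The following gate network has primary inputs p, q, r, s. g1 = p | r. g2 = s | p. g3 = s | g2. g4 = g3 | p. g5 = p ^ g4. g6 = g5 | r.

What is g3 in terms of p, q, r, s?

s | (s | p)

g2 = s | p
g3 = s | g2 = s | (s | p)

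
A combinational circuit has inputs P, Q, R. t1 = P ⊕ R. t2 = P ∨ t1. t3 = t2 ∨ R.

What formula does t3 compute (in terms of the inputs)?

(P ∨ (P ⊕ R)) ∨ R

t1 = P ⊕ R
t2 = P ∨ t1 = P ∨ (P ⊕ R)
t3 = t2 ∨ R = (P ∨ (P ⊕ R)) ∨ R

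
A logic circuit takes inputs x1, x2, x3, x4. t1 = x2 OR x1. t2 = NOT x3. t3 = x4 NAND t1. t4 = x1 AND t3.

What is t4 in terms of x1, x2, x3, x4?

t1 = x2 OR x1
t3 = x4 NAND t1 = x4 NAND (x2 OR x1)
t4 = x1 AND t3 = x1 AND (x4 NAND (x2 OR x1))

x1 AND (x4 NAND (x2 OR x1))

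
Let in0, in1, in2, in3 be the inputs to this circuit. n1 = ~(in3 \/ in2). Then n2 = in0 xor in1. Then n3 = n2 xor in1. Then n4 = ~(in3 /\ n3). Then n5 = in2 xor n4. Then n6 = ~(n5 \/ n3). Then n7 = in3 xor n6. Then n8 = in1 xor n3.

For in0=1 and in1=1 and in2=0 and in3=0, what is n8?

n2 = 1 xor 1 = 0
n3 = 0 xor 1 = 1
n8 = 1 xor 1 = 0

0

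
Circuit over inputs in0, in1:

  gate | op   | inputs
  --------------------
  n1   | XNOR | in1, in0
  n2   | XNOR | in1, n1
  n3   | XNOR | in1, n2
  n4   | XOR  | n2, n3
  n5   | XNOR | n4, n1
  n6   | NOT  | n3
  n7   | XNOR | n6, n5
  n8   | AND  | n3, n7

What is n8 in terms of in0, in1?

n1 = in1 XNOR in0
n2 = in1 XNOR n1 = in1 XNOR (in1 XNOR in0)
n3 = in1 XNOR n2 = in1 XNOR (in1 XNOR (in1 XNOR in0))
n4 = n2 XOR n3 = (in1 XNOR (in1 XNOR in0)) XOR (in1 XNOR (in1 XNOR (in1 XNOR in0)))
n5 = n4 XNOR n1 = ((in1 XNOR (in1 XNOR in0)) XOR (in1 XNOR (in1 XNOR (in1 XNOR in0)))) XNOR (in1 XNOR in0)
n6 = NOT n3 = NOT (in1 XNOR (in1 XNOR (in1 XNOR in0)))
n7 = n6 XNOR n5 = NOT (in1 XNOR (in1 XNOR (in1 XNOR in0))) XNOR (((in1 XNOR (in1 XNOR in0)) XOR (in1 XNOR (in1 XNOR (in1 XNOR in0)))) XNOR (in1 XNOR in0))
n8 = n3 AND n7 = (in1 XNOR (in1 XNOR (in1 XNOR in0))) AND (NOT (in1 XNOR (in1 XNOR (in1 XNOR in0))) XNOR (((in1 XNOR (in1 XNOR in0)) XOR (in1 XNOR (in1 XNOR (in1 XNOR in0)))) XNOR (in1 XNOR in0)))

(in1 XNOR (in1 XNOR (in1 XNOR in0))) AND (NOT (in1 XNOR (in1 XNOR (in1 XNOR in0))) XNOR (((in1 XNOR (in1 XNOR in0)) XOR (in1 XNOR (in1 XNOR (in1 XNOR in0)))) XNOR (in1 XNOR in0)))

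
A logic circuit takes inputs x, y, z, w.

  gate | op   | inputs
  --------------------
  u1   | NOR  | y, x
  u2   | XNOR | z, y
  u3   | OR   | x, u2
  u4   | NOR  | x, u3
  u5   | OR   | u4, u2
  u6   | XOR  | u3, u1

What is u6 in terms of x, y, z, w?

(x OR (z XNOR y)) XOR (y NOR x)

u1 = y NOR x
u2 = z XNOR y
u3 = x OR u2 = x OR (z XNOR y)
u6 = u3 XOR u1 = (x OR (z XNOR y)) XOR (y NOR x)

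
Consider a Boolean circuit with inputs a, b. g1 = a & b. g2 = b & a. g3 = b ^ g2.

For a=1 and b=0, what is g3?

0

g2 = 0 & 1 = 0
g3 = 0 ^ 0 = 0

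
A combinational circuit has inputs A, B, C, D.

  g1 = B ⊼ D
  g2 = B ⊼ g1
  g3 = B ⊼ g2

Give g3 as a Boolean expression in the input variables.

g1 = B ⊼ D
g2 = B ⊼ g1 = B ⊼ (B ⊼ D)
g3 = B ⊼ g2 = B ⊼ (B ⊼ (B ⊼ D))

B ⊼ (B ⊼ (B ⊼ D))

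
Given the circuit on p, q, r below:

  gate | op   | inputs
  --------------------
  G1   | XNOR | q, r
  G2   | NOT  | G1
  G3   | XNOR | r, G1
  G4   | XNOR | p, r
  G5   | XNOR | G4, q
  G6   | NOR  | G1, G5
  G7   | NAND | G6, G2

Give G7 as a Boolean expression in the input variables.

G1 = q XNOR r
G2 = NOT G1 = NOT (q XNOR r)
G4 = p XNOR r
G5 = G4 XNOR q = (p XNOR r) XNOR q
G6 = G1 NOR G5 = (q XNOR r) NOR ((p XNOR r) XNOR q)
G7 = G6 NAND G2 = ((q XNOR r) NOR ((p XNOR r) XNOR q)) NAND NOT (q XNOR r)

((q XNOR r) NOR ((p XNOR r) XNOR q)) NAND NOT (q XNOR r)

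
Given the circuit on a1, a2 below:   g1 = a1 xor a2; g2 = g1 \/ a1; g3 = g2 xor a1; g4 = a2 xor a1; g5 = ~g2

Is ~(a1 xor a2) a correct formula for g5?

g1 = a1 xor a2
g2 = g1 \/ a1 = (a1 xor a2) \/ a1
g5 = ~g2 = ~((a1 xor a2) \/ a1)
At a1=1, a2=1: circuit gives 0, formula gives 1.

No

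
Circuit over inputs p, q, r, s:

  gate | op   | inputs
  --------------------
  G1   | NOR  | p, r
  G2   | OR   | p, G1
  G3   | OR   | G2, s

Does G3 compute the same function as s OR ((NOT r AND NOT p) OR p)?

G1 = p NOR r
G2 = p OR G1 = p OR (p NOR r)
G3 = G2 OR s = (p OR (p NOR r)) OR s
At p=0, q=0, r=1, s=0: circuit gives 0, formula gives 0.
At p=0, q=0, r=0, s=0: circuit gives 1, formula gives 1.
Agrees on all 16 inputs.

Yes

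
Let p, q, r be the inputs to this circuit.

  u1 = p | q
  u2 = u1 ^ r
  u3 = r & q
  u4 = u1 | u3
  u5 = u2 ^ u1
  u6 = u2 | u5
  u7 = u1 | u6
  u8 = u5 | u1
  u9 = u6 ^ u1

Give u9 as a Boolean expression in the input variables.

(((p | q) ^ r) | (((p | q) ^ r) ^ (p | q))) ^ (p | q)

u1 = p | q
u2 = u1 ^ r = (p | q) ^ r
u5 = u2 ^ u1 = ((p | q) ^ r) ^ (p | q)
u6 = u2 | u5 = ((p | q) ^ r) | (((p | q) ^ r) ^ (p | q))
u9 = u6 ^ u1 = (((p | q) ^ r) | (((p | q) ^ r) ^ (p | q))) ^ (p | q)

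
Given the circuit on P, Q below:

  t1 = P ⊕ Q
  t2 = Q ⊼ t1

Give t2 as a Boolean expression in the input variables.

t1 = P ⊕ Q
t2 = Q ⊼ t1 = Q ⊼ (P ⊕ Q)

Q ⊼ (P ⊕ Q)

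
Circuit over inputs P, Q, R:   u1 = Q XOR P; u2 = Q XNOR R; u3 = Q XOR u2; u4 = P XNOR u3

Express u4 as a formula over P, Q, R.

u2 = Q XNOR R
u3 = Q XOR u2 = Q XOR (Q XNOR R)
u4 = P XNOR u3 = P XNOR (Q XOR (Q XNOR R))

P XNOR (Q XOR (Q XNOR R))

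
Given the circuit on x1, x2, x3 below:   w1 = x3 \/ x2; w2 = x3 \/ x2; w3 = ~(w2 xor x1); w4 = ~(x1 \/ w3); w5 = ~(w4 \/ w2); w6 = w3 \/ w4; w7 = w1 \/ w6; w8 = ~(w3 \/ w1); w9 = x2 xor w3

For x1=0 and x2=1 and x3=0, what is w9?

1

w2 = 0 \/ 1 = 1
w3 = ~(1 xor 0) = 0
w9 = 1 xor 0 = 1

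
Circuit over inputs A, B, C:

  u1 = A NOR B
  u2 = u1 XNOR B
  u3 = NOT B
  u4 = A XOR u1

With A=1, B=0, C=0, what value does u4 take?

u1 = 1 NOR 0 = 0
u4 = 1 XOR 0 = 1

1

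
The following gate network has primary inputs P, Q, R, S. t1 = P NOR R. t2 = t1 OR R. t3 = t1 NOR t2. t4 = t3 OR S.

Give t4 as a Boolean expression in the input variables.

((P NOR R) NOR ((P NOR R) OR R)) OR S

t1 = P NOR R
t2 = t1 OR R = (P NOR R) OR R
t3 = t1 NOR t2 = (P NOR R) NOR ((P NOR R) OR R)
t4 = t3 OR S = ((P NOR R) NOR ((P NOR R) OR R)) OR S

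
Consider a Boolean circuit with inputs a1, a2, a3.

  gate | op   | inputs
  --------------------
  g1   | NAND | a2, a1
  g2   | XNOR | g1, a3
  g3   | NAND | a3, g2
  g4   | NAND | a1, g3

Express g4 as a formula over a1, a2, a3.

g1 = a2 NAND a1
g2 = g1 XNOR a3 = (a2 NAND a1) XNOR a3
g3 = a3 NAND g2 = a3 NAND ((a2 NAND a1) XNOR a3)
g4 = a1 NAND g3 = a1 NAND (a3 NAND ((a2 NAND a1) XNOR a3))

a1 NAND (a3 NAND ((a2 NAND a1) XNOR a3))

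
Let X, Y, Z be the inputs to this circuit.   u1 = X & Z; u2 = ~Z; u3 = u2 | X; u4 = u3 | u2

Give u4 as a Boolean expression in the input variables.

u2 = ~Z
u3 = u2 | X = ~Z | X
u4 = u3 | u2 = (~Z | X) | ~Z

(~Z | X) | ~Z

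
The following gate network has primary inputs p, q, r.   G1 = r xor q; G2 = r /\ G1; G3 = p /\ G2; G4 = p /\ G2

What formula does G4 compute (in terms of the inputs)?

p /\ (r /\ (r xor q))

G1 = r xor q
G2 = r /\ G1 = r /\ (r xor q)
G4 = p /\ G2 = p /\ (r /\ (r xor q))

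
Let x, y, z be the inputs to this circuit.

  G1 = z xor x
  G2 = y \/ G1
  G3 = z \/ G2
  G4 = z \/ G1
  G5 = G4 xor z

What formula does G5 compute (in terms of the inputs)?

(z \/ (z xor x)) xor z

G1 = z xor x
G4 = z \/ G1 = z \/ (z xor x)
G5 = G4 xor z = (z \/ (z xor x)) xor z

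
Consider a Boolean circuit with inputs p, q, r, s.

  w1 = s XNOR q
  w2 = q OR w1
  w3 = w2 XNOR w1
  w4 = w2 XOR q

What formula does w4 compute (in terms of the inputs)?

w1 = s XNOR q
w2 = q OR w1 = q OR (s XNOR q)
w4 = w2 XOR q = (q OR (s XNOR q)) XOR q

(q OR (s XNOR q)) XOR q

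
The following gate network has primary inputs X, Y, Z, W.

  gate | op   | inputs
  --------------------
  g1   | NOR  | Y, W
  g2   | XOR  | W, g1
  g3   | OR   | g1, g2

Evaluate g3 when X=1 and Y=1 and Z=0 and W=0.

g1 = 1 NOR 0 = 0
g2 = 0 XOR 0 = 0
g3 = 0 OR 0 = 0

0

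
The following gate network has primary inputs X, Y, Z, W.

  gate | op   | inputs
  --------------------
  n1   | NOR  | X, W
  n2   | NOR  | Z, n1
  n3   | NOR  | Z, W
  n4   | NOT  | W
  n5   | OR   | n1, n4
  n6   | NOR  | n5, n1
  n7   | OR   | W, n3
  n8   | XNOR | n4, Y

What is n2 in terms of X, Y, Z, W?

n1 = X NOR W
n2 = Z NOR n1 = Z NOR (X NOR W)

Z NOR (X NOR W)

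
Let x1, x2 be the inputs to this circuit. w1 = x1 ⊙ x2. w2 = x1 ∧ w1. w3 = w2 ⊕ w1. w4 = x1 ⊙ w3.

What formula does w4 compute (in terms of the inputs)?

w1 = x1 ⊙ x2
w2 = x1 ∧ w1 = x1 ∧ (x1 ⊙ x2)
w3 = w2 ⊕ w1 = (x1 ∧ (x1 ⊙ x2)) ⊕ (x1 ⊙ x2)
w4 = x1 ⊙ w3 = x1 ⊙ ((x1 ∧ (x1 ⊙ x2)) ⊕ (x1 ⊙ x2))

x1 ⊙ ((x1 ∧ (x1 ⊙ x2)) ⊕ (x1 ⊙ x2))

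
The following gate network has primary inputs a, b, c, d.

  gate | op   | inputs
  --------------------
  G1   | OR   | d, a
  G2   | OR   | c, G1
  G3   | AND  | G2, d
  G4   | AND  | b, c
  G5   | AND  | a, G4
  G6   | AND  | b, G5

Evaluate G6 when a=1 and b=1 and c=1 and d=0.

G4 = 1 AND 1 = 1
G5 = 1 AND 1 = 1
G6 = 1 AND 1 = 1

1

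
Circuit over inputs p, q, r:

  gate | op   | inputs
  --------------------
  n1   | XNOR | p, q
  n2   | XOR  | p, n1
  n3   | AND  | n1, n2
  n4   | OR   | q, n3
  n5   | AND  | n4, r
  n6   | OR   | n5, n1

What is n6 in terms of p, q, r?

n1 = p XNOR q
n2 = p XOR n1 = p XOR (p XNOR q)
n3 = n1 AND n2 = (p XNOR q) AND (p XOR (p XNOR q))
n4 = q OR n3 = q OR ((p XNOR q) AND (p XOR (p XNOR q)))
n5 = n4 AND r = (q OR ((p XNOR q) AND (p XOR (p XNOR q)))) AND r
n6 = n5 OR n1 = ((q OR ((p XNOR q) AND (p XOR (p XNOR q)))) AND r) OR (p XNOR q)

((q OR ((p XNOR q) AND (p XOR (p XNOR q)))) AND r) OR (p XNOR q)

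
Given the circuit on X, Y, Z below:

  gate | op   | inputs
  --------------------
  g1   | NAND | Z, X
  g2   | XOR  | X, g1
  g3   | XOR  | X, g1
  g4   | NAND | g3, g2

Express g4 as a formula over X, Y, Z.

(X XOR (Z NAND X)) NAND (X XOR (Z NAND X))

g1 = Z NAND X
g2 = X XOR g1 = X XOR (Z NAND X)
g3 = X XOR g1 = X XOR (Z NAND X)
g4 = g3 NAND g2 = (X XOR (Z NAND X)) NAND (X XOR (Z NAND X))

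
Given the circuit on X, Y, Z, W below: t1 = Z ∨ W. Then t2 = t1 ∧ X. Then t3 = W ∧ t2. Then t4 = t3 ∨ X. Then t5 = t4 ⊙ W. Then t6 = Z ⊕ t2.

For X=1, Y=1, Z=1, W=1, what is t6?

t1 = 1 ∨ 1 = 1
t2 = 1 ∧ 1 = 1
t6 = 1 ⊕ 1 = 0

0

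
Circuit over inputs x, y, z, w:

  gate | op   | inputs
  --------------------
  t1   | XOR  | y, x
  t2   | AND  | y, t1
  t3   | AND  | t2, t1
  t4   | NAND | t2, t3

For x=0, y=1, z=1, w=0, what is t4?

t1 = 1 XOR 0 = 1
t2 = 1 AND 1 = 1
t3 = 1 AND 1 = 1
t4 = 1 NAND 1 = 0

0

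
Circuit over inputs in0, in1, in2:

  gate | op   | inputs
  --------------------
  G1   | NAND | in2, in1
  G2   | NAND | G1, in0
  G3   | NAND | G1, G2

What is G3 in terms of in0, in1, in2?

G1 = in2 NAND in1
G2 = G1 NAND in0 = (in2 NAND in1) NAND in0
G3 = G1 NAND G2 = (in2 NAND in1) NAND ((in2 NAND in1) NAND in0)

(in2 NAND in1) NAND ((in2 NAND in1) NAND in0)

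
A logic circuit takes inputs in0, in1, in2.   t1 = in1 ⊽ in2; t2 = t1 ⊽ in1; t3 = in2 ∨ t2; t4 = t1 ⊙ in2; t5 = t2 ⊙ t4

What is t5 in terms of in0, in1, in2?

((in1 ⊽ in2) ⊽ in1) ⊙ ((in1 ⊽ in2) ⊙ in2)

t1 = in1 ⊽ in2
t2 = t1 ⊽ in1 = (in1 ⊽ in2) ⊽ in1
t4 = t1 ⊙ in2 = (in1 ⊽ in2) ⊙ in2
t5 = t2 ⊙ t4 = ((in1 ⊽ in2) ⊽ in1) ⊙ ((in1 ⊽ in2) ⊙ in2)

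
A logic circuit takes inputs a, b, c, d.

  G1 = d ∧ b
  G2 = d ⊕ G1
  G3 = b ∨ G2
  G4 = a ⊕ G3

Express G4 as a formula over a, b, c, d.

a ⊕ (b ∨ (d ⊕ (d ∧ b)))

G1 = d ∧ b
G2 = d ⊕ G1 = d ⊕ (d ∧ b)
G3 = b ∨ G2 = b ∨ (d ⊕ (d ∧ b))
G4 = a ⊕ G3 = a ⊕ (b ∨ (d ⊕ (d ∧ b)))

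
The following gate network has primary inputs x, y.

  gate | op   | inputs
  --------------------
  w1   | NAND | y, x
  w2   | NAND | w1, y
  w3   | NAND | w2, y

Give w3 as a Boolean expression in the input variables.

w1 = y NAND x
w2 = w1 NAND y = (y NAND x) NAND y
w3 = w2 NAND y = ((y NAND x) NAND y) NAND y

((y NAND x) NAND y) NAND y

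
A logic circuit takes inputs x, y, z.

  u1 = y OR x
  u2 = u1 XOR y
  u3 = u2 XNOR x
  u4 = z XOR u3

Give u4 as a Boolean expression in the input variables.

z XOR (((y OR x) XOR y) XNOR x)

u1 = y OR x
u2 = u1 XOR y = (y OR x) XOR y
u3 = u2 XNOR x = ((y OR x) XOR y) XNOR x
u4 = z XOR u3 = z XOR (((y OR x) XOR y) XNOR x)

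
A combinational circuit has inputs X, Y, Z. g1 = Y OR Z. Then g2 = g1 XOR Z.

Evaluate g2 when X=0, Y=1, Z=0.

1

g1 = 1 OR 0 = 1
g2 = 1 XOR 0 = 1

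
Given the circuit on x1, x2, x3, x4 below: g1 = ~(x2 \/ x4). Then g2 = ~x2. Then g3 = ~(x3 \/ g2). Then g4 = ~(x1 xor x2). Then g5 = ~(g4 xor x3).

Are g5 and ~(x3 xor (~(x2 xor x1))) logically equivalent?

g4 = ~(x1 xor x2)
g5 = ~(g4 xor x3) = ~((~(x1 xor x2)) xor x3)
At x1=0, x2=0, x3=0, x4=0: circuit gives 0, formula gives 0.
At x1=0, x2=0, x3=1, x4=0: circuit gives 1, formula gives 1.
Agrees on all 16 inputs.

Yes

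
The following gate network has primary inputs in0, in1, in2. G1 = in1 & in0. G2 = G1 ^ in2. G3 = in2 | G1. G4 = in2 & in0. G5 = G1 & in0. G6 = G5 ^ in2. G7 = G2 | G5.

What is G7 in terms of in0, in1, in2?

G1 = in1 & in0
G2 = G1 ^ in2 = (in1 & in0) ^ in2
G5 = G1 & in0 = (in1 & in0) & in0
G7 = G2 | G5 = ((in1 & in0) ^ in2) | ((in1 & in0) & in0)

((in1 & in0) ^ in2) | ((in1 & in0) & in0)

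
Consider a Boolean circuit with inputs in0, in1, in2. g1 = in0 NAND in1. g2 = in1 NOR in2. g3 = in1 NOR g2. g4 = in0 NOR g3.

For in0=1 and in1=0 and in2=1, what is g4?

0

g2 = 0 NOR 1 = 0
g3 = 0 NOR 0 = 1
g4 = 1 NOR 1 = 0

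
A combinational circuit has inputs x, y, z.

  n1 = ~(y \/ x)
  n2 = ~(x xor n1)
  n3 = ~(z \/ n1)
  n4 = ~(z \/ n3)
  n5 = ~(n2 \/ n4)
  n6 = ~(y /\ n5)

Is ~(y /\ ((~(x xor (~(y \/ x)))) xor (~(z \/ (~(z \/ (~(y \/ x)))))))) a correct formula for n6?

n1 = ~(y \/ x)
n2 = ~(x xor n1) = ~(x xor (~(y \/ x)))
n3 = ~(z \/ n1) = ~(z \/ (~(y \/ x)))
n4 = ~(z \/ n3) = ~(z \/ (~(z \/ (~(y \/ x)))))
n5 = ~(n2 \/ n4) = ~((~(x xor (~(y \/ x)))) \/ (~(z \/ (~(z \/ (~(y \/ x)))))))
n6 = ~(y /\ n5) = ~(y /\ (~((~(x xor (~(y \/ x)))) \/ (~(z \/ (~(z \/ (~(y \/ x)))))))))
At x=0, y=1, z=0: circuit gives 1, formula gives 0.

No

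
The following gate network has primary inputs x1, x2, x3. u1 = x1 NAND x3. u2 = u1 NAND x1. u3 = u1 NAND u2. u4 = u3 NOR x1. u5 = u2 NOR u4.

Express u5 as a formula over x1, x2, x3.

u1 = x1 NAND x3
u2 = u1 NAND x1 = (x1 NAND x3) NAND x1
u3 = u1 NAND u2 = (x1 NAND x3) NAND ((x1 NAND x3) NAND x1)
u4 = u3 NOR x1 = ((x1 NAND x3) NAND ((x1 NAND x3) NAND x1)) NOR x1
u5 = u2 NOR u4 = ((x1 NAND x3) NAND x1) NOR (((x1 NAND x3) NAND ((x1 NAND x3) NAND x1)) NOR x1)

((x1 NAND x3) NAND x1) NOR (((x1 NAND x3) NAND ((x1 NAND x3) NAND x1)) NOR x1)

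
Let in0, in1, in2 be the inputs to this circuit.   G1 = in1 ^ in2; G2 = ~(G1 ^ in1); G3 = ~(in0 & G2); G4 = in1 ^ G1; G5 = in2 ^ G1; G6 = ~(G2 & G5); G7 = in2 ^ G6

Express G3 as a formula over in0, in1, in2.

~(in0 & (~((in1 ^ in2) ^ in1)))

G1 = in1 ^ in2
G2 = ~(G1 ^ in1) = ~((in1 ^ in2) ^ in1)
G3 = ~(in0 & G2) = ~(in0 & (~((in1 ^ in2) ^ in1)))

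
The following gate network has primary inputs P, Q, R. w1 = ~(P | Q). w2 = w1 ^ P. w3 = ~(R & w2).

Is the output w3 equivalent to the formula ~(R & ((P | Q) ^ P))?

w1 = ~(P | Q)
w2 = w1 ^ P = (~(P | Q)) ^ P
w3 = ~(R & w2) = ~(R & ((~(P | Q)) ^ P))
At P=0, Q=0, R=1: circuit gives 0, formula gives 1.

No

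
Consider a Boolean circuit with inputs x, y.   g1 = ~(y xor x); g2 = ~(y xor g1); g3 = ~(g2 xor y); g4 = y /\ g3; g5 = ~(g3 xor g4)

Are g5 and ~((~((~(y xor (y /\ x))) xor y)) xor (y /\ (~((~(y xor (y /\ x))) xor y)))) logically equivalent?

g1 = ~(y xor x)
g2 = ~(y xor g1) = ~(y xor (~(y xor x)))
g3 = ~(g2 xor y) = ~((~(y xor (~(y xor x)))) xor y)
g4 = y /\ g3 = y /\ (~((~(y xor (~(y xor x)))) xor y))
g5 = ~(g3 xor g4) = ~((~((~(y xor (~(y xor x)))) xor y)) xor (y /\ (~((~(y xor (~(y xor x)))) xor y))))
At x=0, y=0: circuit gives 0, formula gives 1.

No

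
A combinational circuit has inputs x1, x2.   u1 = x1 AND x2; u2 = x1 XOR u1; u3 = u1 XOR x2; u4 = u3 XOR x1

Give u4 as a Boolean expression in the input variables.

((x1 AND x2) XOR x2) XOR x1

u1 = x1 AND x2
u3 = u1 XOR x2 = (x1 AND x2) XOR x2
u4 = u3 XOR x1 = ((x1 AND x2) XOR x2) XOR x1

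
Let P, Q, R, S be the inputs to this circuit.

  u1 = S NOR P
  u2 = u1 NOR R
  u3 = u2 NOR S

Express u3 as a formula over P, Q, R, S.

((S NOR P) NOR R) NOR S

u1 = S NOR P
u2 = u1 NOR R = (S NOR P) NOR R
u3 = u2 NOR S = ((S NOR P) NOR R) NOR S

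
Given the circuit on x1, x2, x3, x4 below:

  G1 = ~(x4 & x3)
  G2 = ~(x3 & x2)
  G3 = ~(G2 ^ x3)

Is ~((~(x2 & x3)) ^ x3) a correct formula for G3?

Yes

G2 = ~(x3 & x2)
G3 = ~(G2 ^ x3) = ~((~(x3 & x2)) ^ x3)
At x1=0, x2=0, x3=0, x4=0: circuit gives 0, formula gives 0.
At x1=0, x2=0, x3=1, x4=0: circuit gives 1, formula gives 1.
Agrees on all 16 inputs.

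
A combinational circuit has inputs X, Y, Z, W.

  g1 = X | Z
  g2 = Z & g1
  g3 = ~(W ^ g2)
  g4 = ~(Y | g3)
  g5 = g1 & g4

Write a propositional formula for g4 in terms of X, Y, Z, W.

g1 = X | Z
g2 = Z & g1 = Z & (X | Z)
g3 = ~(W ^ g2) = ~(W ^ (Z & (X | Z)))
g4 = ~(Y | g3) = ~(Y | (~(W ^ (Z & (X | Z)))))

~(Y | (~(W ^ (Z & (X | Z)))))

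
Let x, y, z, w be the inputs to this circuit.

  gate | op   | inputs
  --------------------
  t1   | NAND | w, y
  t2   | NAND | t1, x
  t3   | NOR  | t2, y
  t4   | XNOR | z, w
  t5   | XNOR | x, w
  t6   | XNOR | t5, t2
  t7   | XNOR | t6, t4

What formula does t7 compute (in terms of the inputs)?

((x XNOR w) XNOR ((w NAND y) NAND x)) XNOR (z XNOR w)

t1 = w NAND y
t2 = t1 NAND x = (w NAND y) NAND x
t4 = z XNOR w
t5 = x XNOR w
t6 = t5 XNOR t2 = (x XNOR w) XNOR ((w NAND y) NAND x)
t7 = t6 XNOR t4 = ((x XNOR w) XNOR ((w NAND y) NAND x)) XNOR (z XNOR w)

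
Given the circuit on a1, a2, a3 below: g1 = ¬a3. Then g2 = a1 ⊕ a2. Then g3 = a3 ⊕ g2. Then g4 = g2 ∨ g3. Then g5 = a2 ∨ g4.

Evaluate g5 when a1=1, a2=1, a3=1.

g2 = 1 ⊕ 1 = 0
g3 = 1 ⊕ 0 = 1
g4 = 0 ∨ 1 = 1
g5 = 1 ∨ 1 = 1

1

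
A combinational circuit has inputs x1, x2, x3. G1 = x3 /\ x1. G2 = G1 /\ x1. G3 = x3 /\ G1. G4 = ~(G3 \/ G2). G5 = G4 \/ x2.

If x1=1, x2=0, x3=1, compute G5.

G1 = 1 /\ 1 = 1
G2 = 1 /\ 1 = 1
G3 = 1 /\ 1 = 1
G4 = ~(1 \/ 1) = 0
G5 = 0 \/ 0 = 0

0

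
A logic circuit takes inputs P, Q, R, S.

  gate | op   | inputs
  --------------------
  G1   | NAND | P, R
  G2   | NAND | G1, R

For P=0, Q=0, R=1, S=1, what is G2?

G1 = 0 NAND 1 = 1
G2 = 1 NAND 1 = 0

0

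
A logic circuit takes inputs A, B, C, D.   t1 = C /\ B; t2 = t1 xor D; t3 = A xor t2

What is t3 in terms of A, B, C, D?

A xor ((C /\ B) xor D)

t1 = C /\ B
t2 = t1 xor D = (C /\ B) xor D
t3 = A xor t2 = A xor ((C /\ B) xor D)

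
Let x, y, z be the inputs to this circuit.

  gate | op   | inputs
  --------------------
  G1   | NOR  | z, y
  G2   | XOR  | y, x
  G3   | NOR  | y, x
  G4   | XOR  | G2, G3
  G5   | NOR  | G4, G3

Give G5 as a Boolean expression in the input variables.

G2 = y XOR x
G3 = y NOR x
G4 = G2 XOR G3 = (y XOR x) XOR (y NOR x)
G5 = G4 NOR G3 = ((y XOR x) XOR (y NOR x)) NOR (y NOR x)

((y XOR x) XOR (y NOR x)) NOR (y NOR x)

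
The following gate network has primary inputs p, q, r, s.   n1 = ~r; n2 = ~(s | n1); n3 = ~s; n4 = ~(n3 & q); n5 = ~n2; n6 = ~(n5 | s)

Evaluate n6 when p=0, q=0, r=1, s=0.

n1 = ~1 = 0
n2 = ~(0 | 0) = 1
n5 = ~1 = 0
n6 = ~(0 | 0) = 1

1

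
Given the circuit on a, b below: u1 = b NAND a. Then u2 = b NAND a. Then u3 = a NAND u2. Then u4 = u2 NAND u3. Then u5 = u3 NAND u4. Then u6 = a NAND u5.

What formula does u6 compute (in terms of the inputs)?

u2 = b NAND a
u3 = a NAND u2 = a NAND (b NAND a)
u4 = u2 NAND u3 = (b NAND a) NAND (a NAND (b NAND a))
u5 = u3 NAND u4 = (a NAND (b NAND a)) NAND ((b NAND a) NAND (a NAND (b NAND a)))
u6 = a NAND u5 = a NAND ((a NAND (b NAND a)) NAND ((b NAND a) NAND (a NAND (b NAND a))))

a NAND ((a NAND (b NAND a)) NAND ((b NAND a) NAND (a NAND (b NAND a))))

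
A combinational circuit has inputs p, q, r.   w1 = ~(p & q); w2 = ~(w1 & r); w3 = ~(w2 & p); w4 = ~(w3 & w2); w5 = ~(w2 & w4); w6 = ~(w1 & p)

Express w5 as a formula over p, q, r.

~((~((~(p & q)) & r)) & (~((~((~((~(p & q)) & r)) & p)) & (~((~(p & q)) & r)))))

w1 = ~(p & q)
w2 = ~(w1 & r) = ~((~(p & q)) & r)
w3 = ~(w2 & p) = ~((~((~(p & q)) & r)) & p)
w4 = ~(w3 & w2) = ~((~((~((~(p & q)) & r)) & p)) & (~((~(p & q)) & r)))
w5 = ~(w2 & w4) = ~((~((~(p & q)) & r)) & (~((~((~((~(p & q)) & r)) & p)) & (~((~(p & q)) & r)))))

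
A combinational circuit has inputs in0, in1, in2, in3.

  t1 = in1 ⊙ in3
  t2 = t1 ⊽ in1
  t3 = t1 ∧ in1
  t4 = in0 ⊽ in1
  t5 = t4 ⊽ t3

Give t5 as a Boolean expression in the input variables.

t1 = in1 ⊙ in3
t3 = t1 ∧ in1 = (in1 ⊙ in3) ∧ in1
t4 = in0 ⊽ in1
t5 = t4 ⊽ t3 = (in0 ⊽ in1) ⊽ ((in1 ⊙ in3) ∧ in1)

(in0 ⊽ in1) ⊽ ((in1 ⊙ in3) ∧ in1)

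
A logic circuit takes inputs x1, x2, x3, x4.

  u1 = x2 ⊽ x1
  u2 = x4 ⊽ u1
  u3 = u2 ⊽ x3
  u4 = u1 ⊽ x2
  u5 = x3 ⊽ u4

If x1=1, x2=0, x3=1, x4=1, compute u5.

0

u1 = 0 ⊽ 1 = 0
u4 = 0 ⊽ 0 = 1
u5 = 1 ⊽ 1 = 0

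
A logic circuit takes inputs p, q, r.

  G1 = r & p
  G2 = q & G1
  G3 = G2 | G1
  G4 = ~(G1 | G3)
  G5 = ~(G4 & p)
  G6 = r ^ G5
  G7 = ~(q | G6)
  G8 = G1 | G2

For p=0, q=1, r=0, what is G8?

0

G1 = 0 & 0 = 0
G2 = 1 & 0 = 0
G8 = 0 | 0 = 0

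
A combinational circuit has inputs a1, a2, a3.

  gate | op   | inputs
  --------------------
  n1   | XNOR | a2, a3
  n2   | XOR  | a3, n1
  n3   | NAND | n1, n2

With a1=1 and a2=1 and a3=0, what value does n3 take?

n1 = 1 XNOR 0 = 0
n2 = 0 XOR 0 = 0
n3 = 0 NAND 0 = 1

1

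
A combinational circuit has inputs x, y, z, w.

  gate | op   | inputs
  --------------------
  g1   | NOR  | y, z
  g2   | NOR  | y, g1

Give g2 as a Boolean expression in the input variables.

y NOR (y NOR z)

g1 = y NOR z
g2 = y NOR g1 = y NOR (y NOR z)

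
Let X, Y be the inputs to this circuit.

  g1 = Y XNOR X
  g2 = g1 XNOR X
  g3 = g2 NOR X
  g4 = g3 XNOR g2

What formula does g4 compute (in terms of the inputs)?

g1 = Y XNOR X
g2 = g1 XNOR X = (Y XNOR X) XNOR X
g3 = g2 NOR X = ((Y XNOR X) XNOR X) NOR X
g4 = g3 XNOR g2 = (((Y XNOR X) XNOR X) NOR X) XNOR ((Y XNOR X) XNOR X)

(((Y XNOR X) XNOR X) NOR X) XNOR ((Y XNOR X) XNOR X)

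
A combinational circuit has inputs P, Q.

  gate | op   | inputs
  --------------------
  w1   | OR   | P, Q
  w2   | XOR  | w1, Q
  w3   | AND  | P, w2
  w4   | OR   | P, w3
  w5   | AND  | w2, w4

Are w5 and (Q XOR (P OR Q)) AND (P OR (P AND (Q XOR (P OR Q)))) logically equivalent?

Yes

w1 = P OR Q
w2 = w1 XOR Q = (P OR Q) XOR Q
w3 = P AND w2 = P AND ((P OR Q) XOR Q)
w4 = P OR w3 = P OR (P AND ((P OR Q) XOR Q))
w5 = w2 AND w4 = ((P OR Q) XOR Q) AND (P OR (P AND ((P OR Q) XOR Q)))
At P=0, Q=0: circuit gives 0, formula gives 0.
At P=1, Q=0: circuit gives 1, formula gives 1.
Agrees on all 4 inputs.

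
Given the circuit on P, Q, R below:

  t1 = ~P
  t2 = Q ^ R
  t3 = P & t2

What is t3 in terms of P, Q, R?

t2 = Q ^ R
t3 = P & t2 = P & (Q ^ R)

P & (Q ^ R)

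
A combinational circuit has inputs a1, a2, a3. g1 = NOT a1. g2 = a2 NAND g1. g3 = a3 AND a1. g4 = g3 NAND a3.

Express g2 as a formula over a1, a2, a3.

a2 NAND NOT a1

g1 = NOT a1
g2 = a2 NAND g1 = a2 NAND NOT a1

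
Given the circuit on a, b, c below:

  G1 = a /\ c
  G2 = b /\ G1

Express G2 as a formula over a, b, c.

b /\ (a /\ c)

G1 = a /\ c
G2 = b /\ G1 = b /\ (a /\ c)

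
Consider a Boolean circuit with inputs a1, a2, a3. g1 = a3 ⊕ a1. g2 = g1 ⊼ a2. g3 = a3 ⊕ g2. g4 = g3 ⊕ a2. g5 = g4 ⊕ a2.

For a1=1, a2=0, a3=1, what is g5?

g1 = 1 ⊕ 1 = 0
g2 = 0 ⊼ 0 = 1
g3 = 1 ⊕ 1 = 0
g4 = 0 ⊕ 0 = 0
g5 = 0 ⊕ 0 = 0

0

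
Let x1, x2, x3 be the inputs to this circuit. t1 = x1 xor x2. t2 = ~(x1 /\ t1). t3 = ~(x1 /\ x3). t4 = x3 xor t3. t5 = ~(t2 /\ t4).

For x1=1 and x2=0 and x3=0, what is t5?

1

t1 = 1 xor 0 = 1
t2 = ~(1 /\ 1) = 0
t3 = ~(1 /\ 0) = 1
t4 = 0 xor 1 = 1
t5 = ~(0 /\ 1) = 1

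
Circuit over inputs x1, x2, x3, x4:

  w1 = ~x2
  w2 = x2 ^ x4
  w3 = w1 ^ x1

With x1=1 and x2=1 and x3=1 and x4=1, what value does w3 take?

1

w1 = ~1 = 0
w3 = 0 ^ 1 = 1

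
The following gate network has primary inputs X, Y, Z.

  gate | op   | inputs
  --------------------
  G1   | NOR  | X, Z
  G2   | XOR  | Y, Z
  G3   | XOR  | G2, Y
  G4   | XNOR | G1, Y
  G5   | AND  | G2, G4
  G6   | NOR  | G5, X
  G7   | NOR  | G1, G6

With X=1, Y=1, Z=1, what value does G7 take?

1

G1 = 1 NOR 1 = 0
G2 = 1 XOR 1 = 0
G4 = 0 XNOR 1 = 0
G5 = 0 AND 0 = 0
G6 = 0 NOR 1 = 0
G7 = 0 NOR 0 = 1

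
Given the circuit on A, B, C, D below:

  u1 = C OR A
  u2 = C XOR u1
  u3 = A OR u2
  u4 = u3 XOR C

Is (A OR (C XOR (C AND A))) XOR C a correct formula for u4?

No

u1 = C OR A
u2 = C XOR u1 = C XOR (C OR A)
u3 = A OR u2 = A OR (C XOR (C OR A))
u4 = u3 XOR C = (A OR (C XOR (C OR A))) XOR C
At A=0, B=0, C=1, D=0: circuit gives 1, formula gives 0.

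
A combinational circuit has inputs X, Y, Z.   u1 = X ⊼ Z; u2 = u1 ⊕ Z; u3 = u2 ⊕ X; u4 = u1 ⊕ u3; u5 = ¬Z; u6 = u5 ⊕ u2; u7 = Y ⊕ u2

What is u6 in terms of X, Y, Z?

¬Z ⊕ ((X ⊼ Z) ⊕ Z)

u1 = X ⊼ Z
u2 = u1 ⊕ Z = (X ⊼ Z) ⊕ Z
u5 = ¬Z
u6 = u5 ⊕ u2 = ¬Z ⊕ ((X ⊼ Z) ⊕ Z)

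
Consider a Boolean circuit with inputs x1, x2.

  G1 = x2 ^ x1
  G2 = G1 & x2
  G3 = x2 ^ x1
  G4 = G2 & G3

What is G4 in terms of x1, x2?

G1 = x2 ^ x1
G2 = G1 & x2 = (x2 ^ x1) & x2
G3 = x2 ^ x1
G4 = G2 & G3 = ((x2 ^ x1) & x2) & (x2 ^ x1)

((x2 ^ x1) & x2) & (x2 ^ x1)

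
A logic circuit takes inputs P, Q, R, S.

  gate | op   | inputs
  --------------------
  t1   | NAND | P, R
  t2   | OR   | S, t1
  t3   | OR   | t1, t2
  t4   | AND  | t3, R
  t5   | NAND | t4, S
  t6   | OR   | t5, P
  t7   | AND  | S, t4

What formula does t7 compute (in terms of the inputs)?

S AND (((P NAND R) OR (S OR (P NAND R))) AND R)

t1 = P NAND R
t2 = S OR t1 = S OR (P NAND R)
t3 = t1 OR t2 = (P NAND R) OR (S OR (P NAND R))
t4 = t3 AND R = ((P NAND R) OR (S OR (P NAND R))) AND R
t7 = S AND t4 = S AND (((P NAND R) OR (S OR (P NAND R))) AND R)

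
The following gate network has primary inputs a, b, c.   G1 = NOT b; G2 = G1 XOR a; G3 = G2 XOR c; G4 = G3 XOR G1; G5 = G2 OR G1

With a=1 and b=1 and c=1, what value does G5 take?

1

G1 = NOT 1 = 0
G2 = 0 XOR 1 = 1
G5 = 1 OR 0 = 1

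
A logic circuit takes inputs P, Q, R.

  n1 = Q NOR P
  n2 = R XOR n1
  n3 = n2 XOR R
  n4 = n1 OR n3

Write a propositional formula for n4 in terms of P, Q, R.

(Q NOR P) OR ((R XOR (Q NOR P)) XOR R)

n1 = Q NOR P
n2 = R XOR n1 = R XOR (Q NOR P)
n3 = n2 XOR R = (R XOR (Q NOR P)) XOR R
n4 = n1 OR n3 = (Q NOR P) OR ((R XOR (Q NOR P)) XOR R)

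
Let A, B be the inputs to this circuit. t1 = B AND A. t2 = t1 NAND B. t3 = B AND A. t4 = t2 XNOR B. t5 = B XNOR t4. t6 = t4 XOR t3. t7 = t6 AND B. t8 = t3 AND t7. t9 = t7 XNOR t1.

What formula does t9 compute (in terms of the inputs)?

t1 = B AND A
t2 = t1 NAND B = (B AND A) NAND B
t3 = B AND A
t4 = t2 XNOR B = ((B AND A) NAND B) XNOR B
t6 = t4 XOR t3 = (((B AND A) NAND B) XNOR B) XOR (B AND A)
t7 = t6 AND B = ((((B AND A) NAND B) XNOR B) XOR (B AND A)) AND B
t9 = t7 XNOR t1 = (((((B AND A) NAND B) XNOR B) XOR (B AND A)) AND B) XNOR (B AND A)

(((((B AND A) NAND B) XNOR B) XOR (B AND A)) AND B) XNOR (B AND A)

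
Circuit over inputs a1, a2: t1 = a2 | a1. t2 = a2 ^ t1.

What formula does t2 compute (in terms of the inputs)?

t1 = a2 | a1
t2 = a2 ^ t1 = a2 ^ (a2 | a1)

a2 ^ (a2 | a1)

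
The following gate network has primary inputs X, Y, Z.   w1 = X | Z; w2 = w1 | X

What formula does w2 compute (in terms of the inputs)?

(X | Z) | X

w1 = X | Z
w2 = w1 | X = (X | Z) | X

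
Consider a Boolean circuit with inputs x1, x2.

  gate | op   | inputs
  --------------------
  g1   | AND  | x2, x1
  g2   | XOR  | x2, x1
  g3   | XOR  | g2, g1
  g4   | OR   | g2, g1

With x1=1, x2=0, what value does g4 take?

1

g1 = 0 AND 1 = 0
g2 = 0 XOR 1 = 1
g4 = 1 OR 0 = 1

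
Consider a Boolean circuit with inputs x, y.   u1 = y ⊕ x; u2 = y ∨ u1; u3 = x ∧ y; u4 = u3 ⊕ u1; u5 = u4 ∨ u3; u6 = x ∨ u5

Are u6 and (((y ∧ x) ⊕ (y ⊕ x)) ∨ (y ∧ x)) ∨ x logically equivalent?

Yes

u1 = y ⊕ x
u3 = x ∧ y
u4 = u3 ⊕ u1 = (x ∧ y) ⊕ (y ⊕ x)
u5 = u4 ∨ u3 = ((x ∧ y) ⊕ (y ⊕ x)) ∨ (x ∧ y)
u6 = x ∨ u5 = x ∨ (((x ∧ y) ⊕ (y ⊕ x)) ∨ (x ∧ y))
At x=0, y=0: circuit gives 0, formula gives 0.
At x=0, y=1: circuit gives 1, formula gives 1.
Agrees on all 4 inputs.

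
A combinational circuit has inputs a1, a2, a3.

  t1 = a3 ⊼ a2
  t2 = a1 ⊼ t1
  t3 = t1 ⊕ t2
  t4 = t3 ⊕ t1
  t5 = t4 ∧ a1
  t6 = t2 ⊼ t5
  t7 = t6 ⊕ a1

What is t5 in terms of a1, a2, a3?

(((a3 ⊼ a2) ⊕ (a1 ⊼ (a3 ⊼ a2))) ⊕ (a3 ⊼ a2)) ∧ a1

t1 = a3 ⊼ a2
t2 = a1 ⊼ t1 = a1 ⊼ (a3 ⊼ a2)
t3 = t1 ⊕ t2 = (a3 ⊼ a2) ⊕ (a1 ⊼ (a3 ⊼ a2))
t4 = t3 ⊕ t1 = ((a3 ⊼ a2) ⊕ (a1 ⊼ (a3 ⊼ a2))) ⊕ (a3 ⊼ a2)
t5 = t4 ∧ a1 = (((a3 ⊼ a2) ⊕ (a1 ⊼ (a3 ⊼ a2))) ⊕ (a3 ⊼ a2)) ∧ a1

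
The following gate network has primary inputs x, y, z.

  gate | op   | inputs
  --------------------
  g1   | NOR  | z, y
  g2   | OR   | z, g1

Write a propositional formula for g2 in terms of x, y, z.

z OR (z NOR y)

g1 = z NOR y
g2 = z OR g1 = z OR (z NOR y)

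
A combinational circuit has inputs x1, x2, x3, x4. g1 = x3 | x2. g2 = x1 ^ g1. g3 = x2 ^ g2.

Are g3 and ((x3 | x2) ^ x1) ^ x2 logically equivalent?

Yes

g1 = x3 | x2
g2 = x1 ^ g1 = x1 ^ (x3 | x2)
g3 = x2 ^ g2 = x2 ^ (x1 ^ (x3 | x2))
At x1=0, x2=0, x3=0, x4=0: circuit gives 0, formula gives 0.
At x1=0, x2=0, x3=1, x4=0: circuit gives 1, formula gives 1.
Agrees on all 16 inputs.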